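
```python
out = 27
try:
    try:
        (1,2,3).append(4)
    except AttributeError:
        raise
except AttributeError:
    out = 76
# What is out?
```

Step-by-step execution trace:
1. Inner try: `(1,2,3).append(4)` raises AttributeError.
2. Inner `except AttributeError` matches; bare `raise` re-raises the same AttributeError.
3. Outer `except AttributeError` matches → out = 76.
Result: 76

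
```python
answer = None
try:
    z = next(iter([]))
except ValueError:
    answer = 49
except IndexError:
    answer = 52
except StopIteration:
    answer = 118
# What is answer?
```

Step-by-step execution trace:
1. `z = next(iter([]))` raises StopIteration.
2. `except ValueError` does not match StopIteration; skipped.
3. `except IndexError` does not match StopIteration; skipped.
4. `except StopIteration` matches → answer = 118.
Result: 118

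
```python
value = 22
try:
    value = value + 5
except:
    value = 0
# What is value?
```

Step-by-step execution trace:
1. value starts at 22.
2. try: `value = value + 5` → value = 27. No exception raised.
3. `except` is skipped.
Result: 27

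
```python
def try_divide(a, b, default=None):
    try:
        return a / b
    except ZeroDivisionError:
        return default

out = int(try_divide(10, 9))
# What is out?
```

Step-by-step execution trace:
1. `try_divide(10, 9)` enters try: `return 10 / 9` → returns 1.1111111111111112. No exception raised.
2. `except ZeroDivisionError` is skipped.
3. `int(1.1111111111111112)` → 1 → out = 1.
Result: 1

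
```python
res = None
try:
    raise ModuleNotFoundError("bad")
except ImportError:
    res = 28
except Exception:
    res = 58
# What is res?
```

Step-by-step execution trace:
1. `raise ModuleNotFoundError(...)` raises ModuleNotFoundError.
2. `except ImportError` matches (ModuleNotFoundError is a subclass of ImportError) → res = 28.
3. `except Exception` is not reached.
Result: 28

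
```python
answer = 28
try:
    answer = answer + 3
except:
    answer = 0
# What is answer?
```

Step-by-step execution trace:
1. answer starts at 28.
2. try: `answer = answer + 3` → answer = 31. No exception raised.
3. `except` is skipped.
Result: 31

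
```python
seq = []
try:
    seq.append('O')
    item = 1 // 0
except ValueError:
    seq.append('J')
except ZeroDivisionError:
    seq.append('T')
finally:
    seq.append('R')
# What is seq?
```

Step-by-step execution trace:
1. try: `seq.append('O')` → seq = ['O'].
2. `item = 1 // 0` raises ZeroDivisionError.
3. `except ValueError` does not match ZeroDivisionError; skipped.
4. `except ZeroDivisionError` matches → `seq.append('T')` → seq = ['O', 'T'].
5. finally always runs: `seq.append('R')` → seq = ['O', 'T', 'R'].
Result: ['O', 'T', 'R']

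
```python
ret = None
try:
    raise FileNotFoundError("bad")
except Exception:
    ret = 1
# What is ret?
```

Step-by-step execution trace:
1. `raise FileNotFoundError(...)` raises FileNotFoundError.
2. `except Exception` matches (FileNotFoundError is a subclass of Exception) → ret = 1.
Result: 1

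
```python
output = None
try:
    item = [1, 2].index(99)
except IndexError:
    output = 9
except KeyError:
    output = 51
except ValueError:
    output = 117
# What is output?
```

Step-by-step execution trace:
1. `item = [1, 2].index(99)` raises ValueError.
2. `except IndexError` does not match ValueError; skipped.
3. `except KeyError` does not match ValueError; skipped.
4. `except ValueError` matches → output = 117.
Result: 117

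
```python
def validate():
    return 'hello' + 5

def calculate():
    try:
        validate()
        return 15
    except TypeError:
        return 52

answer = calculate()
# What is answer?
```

Step-by-step execution trace:
1. `calculate()` calls `validate()`.
2. `validate()` evaluates `'hello' + 5`, which raises TypeError; it propagates to the caller.
3. `return 15` is not reached.
4. `except TypeError` in calculate matches → returns 52.
5. answer = 52.
Result: 52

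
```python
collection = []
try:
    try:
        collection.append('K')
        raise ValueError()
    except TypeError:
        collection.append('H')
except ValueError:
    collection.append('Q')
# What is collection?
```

Step-by-step execution trace:
1. Inner try: `collection.append('K')` → collection = ['K'].
2. `raise ValueError()` raises ValueError.
3. Inner `except TypeError` does not match ValueError; exception propagates to outer try.
4. Outer `except ValueError` matches → `collection.append('Q')` → collection = ['K', 'Q'].
Result: ['K', 'Q']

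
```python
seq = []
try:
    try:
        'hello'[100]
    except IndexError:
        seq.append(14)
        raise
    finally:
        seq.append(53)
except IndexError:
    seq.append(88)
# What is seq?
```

Step-by-step execution trace:
1. Inner try: `'hello'[100]` raises IndexError.
2. Inner `except IndexError` matches → `seq.append(14)` → seq = [14].
3. bare `raise` re-raises IndexError.
4. Inner `finally` runs during unwinding: `seq.append(53)` → seq = [14, 53].
5. Outer `except IndexError` matches → `seq.append(88)` → seq = [14, 53, 88].
Result: [14, 53, 88]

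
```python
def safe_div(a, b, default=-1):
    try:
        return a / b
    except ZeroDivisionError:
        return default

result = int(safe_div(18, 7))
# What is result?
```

Step-by-step execution trace:
1. `safe_div(18, 7)` enters try: `return 18 / 7` → returns 2.5714285714285716. No exception raised.
2. `except ZeroDivisionError` is skipped.
3. `int(2.5714285714285716)` → 2 → result = 2.
Result: 2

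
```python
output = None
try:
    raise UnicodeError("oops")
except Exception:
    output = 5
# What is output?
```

Step-by-step execution trace:
1. `raise UnicodeError(...)` raises UnicodeError.
2. `except Exception` matches (UnicodeError is a subclass of Exception) → output = 5.
Result: 5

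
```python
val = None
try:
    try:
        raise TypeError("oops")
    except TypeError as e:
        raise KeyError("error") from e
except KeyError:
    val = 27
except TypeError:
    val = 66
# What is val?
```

Step-by-step execution trace:
1. Inner try raises TypeError; inner `except TypeError as e` catches it.
2. `raise KeyError(...) from e` raises KeyError (TypeError is attached as __cause__, but only KeyError is active).
3. Outer `except KeyError` matches → val = 27.
4. `except TypeError` is not reached.
Result: 27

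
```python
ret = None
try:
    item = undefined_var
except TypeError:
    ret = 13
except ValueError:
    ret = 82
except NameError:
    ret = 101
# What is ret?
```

Step-by-step execution trace:
1. `item = undefined_var` raises NameError.
2. `except TypeError` does not match NameError; skipped.
3. `except ValueError` does not match NameError; skipped.
4. `except NameError` matches → ret = 101.
Result: 101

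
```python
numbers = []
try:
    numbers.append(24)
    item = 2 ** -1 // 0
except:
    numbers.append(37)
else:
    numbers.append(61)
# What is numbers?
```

Step-by-step execution trace:
1. try: `numbers.append(24)` → numbers = [24].
2. `item = 2 ** -1 // 0` raises ZeroDivisionError.
3. bare `except` matches → `numbers.append(37)` → numbers = [24, 37].
4. `else` is skipped (an exception was raised).
Result: [24, 37]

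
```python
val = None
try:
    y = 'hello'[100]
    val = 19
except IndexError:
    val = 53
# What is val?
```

Step-by-step execution trace:
1. `y = 'hello'[100]` raises IndexError.
2. `val = 19` is not reached.
3. `except IndexError` matches → val = 53.
Result: 53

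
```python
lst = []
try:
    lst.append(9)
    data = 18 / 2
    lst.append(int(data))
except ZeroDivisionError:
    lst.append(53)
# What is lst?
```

Step-by-step execution trace:
1. try: `lst.append(9)` → lst = [9].
2. `data = 18 / 2` → data = 9.0. No exception raised.
3. `lst.append(int(data))` → lst = [9, 9].
4. `except ZeroDivisionError` is skipped (no exception was raised).
Result: [9, 9]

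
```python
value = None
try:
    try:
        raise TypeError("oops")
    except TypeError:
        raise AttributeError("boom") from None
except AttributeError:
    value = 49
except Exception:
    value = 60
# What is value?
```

Step-by-step execution trace:
1. Inner try raises TypeError; inner `except TypeError` catches it.
2. `raise AttributeError(...) from None` raises AttributeError (from None suppresses __context__, but the active exception is still AttributeError).
3. Outer `except AttributeError` matches → value = 49.
4. `except Exception` is not reached.
Result: 49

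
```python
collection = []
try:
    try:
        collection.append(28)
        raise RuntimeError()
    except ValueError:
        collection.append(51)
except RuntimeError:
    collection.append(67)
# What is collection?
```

Step-by-step execution trace:
1. Inner try: `collection.append(28)` → collection = [28].
2. `raise RuntimeError()` raises RuntimeError.
3. Inner `except ValueError` does not match RuntimeError; exception propagates to outer try.
4. Outer `except RuntimeError` matches → `collection.append(67)` → collection = [28, 67].
Result: [28, 67]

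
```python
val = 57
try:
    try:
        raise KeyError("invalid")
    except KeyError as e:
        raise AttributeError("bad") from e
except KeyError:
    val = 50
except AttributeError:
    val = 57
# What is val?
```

Step-by-step execution trace:
1. Inner try raises KeyError; inner `except KeyError as e` catches it.
2. `raise AttributeError(...) from e` raises AttributeError (KeyError is attached as __cause__, but only AttributeError is active).
3. Outer `except KeyError` does not match AttributeError; skipped.
4. Outer `except AttributeError` matches → val = 57.
Result: 57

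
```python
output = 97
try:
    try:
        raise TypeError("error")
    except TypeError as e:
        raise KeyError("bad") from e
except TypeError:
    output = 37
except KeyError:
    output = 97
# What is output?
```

Step-by-step execution trace:
1. Inner try raises TypeError; inner `except TypeError as e` catches it.
2. `raise KeyError(...) from e` raises KeyError (TypeError is attached as __cause__, but only KeyError is active).
3. Outer `except TypeError` does not match KeyError; skipped.
4. Outer `except KeyError` matches → output = 97.
Result: 97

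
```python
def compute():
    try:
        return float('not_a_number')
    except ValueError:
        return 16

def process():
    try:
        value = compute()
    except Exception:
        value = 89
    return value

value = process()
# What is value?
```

Step-by-step execution trace:
1. `process()` calls `compute()`.
2. In compute: `float('not_a_number')` raises ValueError; `except ValueError` catches it → returns 16.
3. In process: `value = compute()` → value = 16. No exception reaches process.
4. `except Exception` is skipped; process returns 16.
5. value = 16.
Result: 16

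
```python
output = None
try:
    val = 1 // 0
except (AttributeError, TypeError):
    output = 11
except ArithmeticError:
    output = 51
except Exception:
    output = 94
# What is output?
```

Step-by-step execution trace:
1. `val = 1 // 0` raises ZeroDivisionError.
2. `except (AttributeError, TypeError)` does not match ZeroDivisionError; skipped.
3. `except ArithmeticError` matches (ZeroDivisionError is a subclass of ArithmeticError) → output = 51.
4. `except Exception` is not reached.
Result: 51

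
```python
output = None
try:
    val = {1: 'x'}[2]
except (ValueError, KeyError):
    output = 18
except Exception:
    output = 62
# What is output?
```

Step-by-step execution trace:
1. `val = {1: 'x'}[2]` raises KeyError.
2. `except (ValueError, KeyError)` matches (KeyError is in the tuple) → output = 18.
3. `except Exception` is not reached.
Result: 18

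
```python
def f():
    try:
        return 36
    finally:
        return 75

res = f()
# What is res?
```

Step-by-step execution trace:
1. `f()` enters try: `return 36` sets pending return value 36.
2. Before returning, `finally: return 75` runs and overrides the pending return.
3. f() returns 75 → res = 75.
Result: 75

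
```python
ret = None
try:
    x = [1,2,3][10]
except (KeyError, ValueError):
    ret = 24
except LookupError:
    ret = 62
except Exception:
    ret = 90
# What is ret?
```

Step-by-step execution trace:
1. `x = [1,2,3][10]` raises IndexError.
2. `except (KeyError, ValueError)` does not match IndexError; skipped.
3. `except LookupError` matches (IndexError is a subclass of LookupError) → ret = 62.
4. `except Exception` is not reached.
Result: 62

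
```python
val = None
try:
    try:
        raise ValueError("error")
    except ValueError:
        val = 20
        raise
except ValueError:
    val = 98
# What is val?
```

Step-by-step execution trace:
1. Inner try: `raise ValueError("error")` raises ValueError.
2. Inner `except ValueError` matches → val = 20.
3. bare `raise` re-raises the same ValueError.
4. Outer `except ValueError` matches → val = 98.
Result: 98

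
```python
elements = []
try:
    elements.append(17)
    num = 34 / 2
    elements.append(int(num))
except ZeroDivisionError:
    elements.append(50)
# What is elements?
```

Step-by-step execution trace:
1. try: `elements.append(17)` → elements = [17].
2. `num = 34 / 2` → num = 17.0. No exception raised.
3. `elements.append(int(num))` → elements = [17, 17].
4. `except ZeroDivisionError` is skipped (no exception was raised).
Result: [17, 17]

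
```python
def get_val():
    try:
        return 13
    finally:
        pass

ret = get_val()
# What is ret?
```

Step-by-step execution trace:
1. `get_val()` enters try: `return 13` sets pending return value 13.
2. Before returning, `finally: pass` runs (no effect).
3. get_val() returns 13 → ret = 13.
Result: 13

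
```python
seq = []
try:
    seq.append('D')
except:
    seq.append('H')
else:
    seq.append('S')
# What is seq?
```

Step-by-step execution trace:
1. try: `seq.append('D')` → seq = ['D']. No exception raised.
2. `except` is skipped.
3. `else` runs (try completed without exception): `seq.append('S')` → seq = ['D', 'S'].
Result: ['D', 'S']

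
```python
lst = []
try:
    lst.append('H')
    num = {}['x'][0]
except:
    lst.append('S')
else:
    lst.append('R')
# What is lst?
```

Step-by-step execution trace:
1. try: `lst.append('H')` → lst = ['H'].
2. `num = {}['x'][0]` raises KeyError.
3. bare `except` matches → `lst.append('S')` → lst = ['H', 'S'].
4. `else` is skipped (an exception was raised).
Result: ['H', 'S']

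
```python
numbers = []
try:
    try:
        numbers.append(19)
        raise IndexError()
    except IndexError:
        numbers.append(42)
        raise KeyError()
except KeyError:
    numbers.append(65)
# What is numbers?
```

Step-by-step execution trace:
1. Inner try: `numbers.append(19)` → numbers = [19].
2. `raise IndexError()` raises IndexError.
3. Inner `except IndexError` matches → `numbers.append(42)` → numbers = [19, 42].
4. `raise KeyError()` raises KeyError; propagates to outer try.
5. Outer `except KeyError` matches → `numbers.append(65)` → numbers = [19, 42, 65].
Result: [19, 42, 65]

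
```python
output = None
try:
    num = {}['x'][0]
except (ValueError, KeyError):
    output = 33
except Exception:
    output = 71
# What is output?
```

Step-by-step execution trace:
1. `num = {}['x'][0]` raises KeyError.
2. `except (ValueError, KeyError)` matches (KeyError is in the tuple) → output = 33.
3. `except Exception` is not reached.
Result: 33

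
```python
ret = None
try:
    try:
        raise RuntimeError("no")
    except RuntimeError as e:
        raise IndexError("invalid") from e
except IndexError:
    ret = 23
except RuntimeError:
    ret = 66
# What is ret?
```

Step-by-step execution trace:
1. Inner try raises RuntimeError; inner `except RuntimeError as e` catches it.
2. `raise IndexError(...) from e` raises IndexError (RuntimeError is attached as __cause__, but only IndexError is active).
3. Outer `except IndexError` matches → ret = 23.
4. `except RuntimeError` is not reached.
Result: 23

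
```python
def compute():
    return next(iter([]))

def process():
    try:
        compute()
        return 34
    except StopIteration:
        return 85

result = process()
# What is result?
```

Step-by-step execution trace:
1. `process()` calls `compute()`.
2. `compute()` evaluates `next(iter([]))`, which raises StopIteration; it propagates to the caller.
3. `return 34` is not reached.
4. `except StopIteration` in process matches → returns 85.
5. result = 85.
Result: 85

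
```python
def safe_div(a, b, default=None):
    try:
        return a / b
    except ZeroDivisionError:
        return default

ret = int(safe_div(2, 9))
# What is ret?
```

Step-by-step execution trace:
1. `safe_div(2, 9)` enters try: `return 2 / 9` → returns 0.2222222222222222. No exception raised.
2. `except ZeroDivisionError` is skipped.
3. `int(0.2222222222222222)` → 0 → ret = 0.
Result: 0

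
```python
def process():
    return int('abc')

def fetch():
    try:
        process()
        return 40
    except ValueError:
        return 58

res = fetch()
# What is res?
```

Step-by-step execution trace:
1. `fetch()` calls `process()`.
2. `process()` evaluates `int('abc')`, which raises ValueError; it propagates to the caller.
3. `return 40` is not reached.
4. `except ValueError` in fetch matches → returns 58.
5. res = 58.
Result: 58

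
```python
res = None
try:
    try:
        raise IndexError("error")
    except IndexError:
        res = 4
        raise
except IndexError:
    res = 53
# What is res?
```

Step-by-step execution trace:
1. Inner try: `raise IndexError("error")` raises IndexError.
2. Inner `except IndexError` matches → res = 4.
3. bare `raise` re-raises the same IndexError.
4. Outer `except IndexError` matches → res = 53.
Result: 53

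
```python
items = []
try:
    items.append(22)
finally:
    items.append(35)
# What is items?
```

Step-by-step execution trace:
1. try: `items.append(22)` → items = [22].
2. The try body completes without raising.
3. finally always runs: `items.append(35)` → items = [22, 35].
Result: [22, 35]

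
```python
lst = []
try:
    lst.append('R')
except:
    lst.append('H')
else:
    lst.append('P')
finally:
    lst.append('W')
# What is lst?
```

Step-by-step execution trace:
1. try: `lst.append('R')` → lst = ['R']. No exception raised.
2. `except` is skipped.
3. `else` runs: `lst.append('P')` → lst = ['R', 'P'].
4. `finally` always runs: `lst.append('W')` → lst = ['R', 'P', 'W'].
Result: ['R', 'P', 'W']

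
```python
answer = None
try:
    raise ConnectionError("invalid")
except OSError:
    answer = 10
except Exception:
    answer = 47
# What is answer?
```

Step-by-step execution trace:
1. `raise ConnectionError(...)` raises ConnectionError.
2. `except OSError` matches (ConnectionError is a subclass of OSError) → answer = 10.
3. `except Exception` is not reached.
Result: 10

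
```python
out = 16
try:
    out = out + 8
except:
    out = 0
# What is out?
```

Step-by-step execution trace:
1. out starts at 16.
2. try: `out = out + 8` → out = 24. No exception raised.
3. `except` is skipped.
Result: 24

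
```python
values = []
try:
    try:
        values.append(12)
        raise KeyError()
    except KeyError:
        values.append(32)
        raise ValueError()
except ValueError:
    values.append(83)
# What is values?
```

Step-by-step execution trace:
1. Inner try: `values.append(12)` → values = [12].
2. `raise KeyError()` raises KeyError.
3. Inner `except KeyError` matches → `values.append(32)` → values = [12, 32].
4. `raise ValueError()` raises ValueError; propagates to outer try.
5. Outer `except ValueError` matches → `values.append(83)` → values = [12, 32, 83].
Result: [12, 32, 83]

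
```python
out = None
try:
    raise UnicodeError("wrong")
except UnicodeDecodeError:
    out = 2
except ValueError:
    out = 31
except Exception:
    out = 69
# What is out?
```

Step-by-step execution trace:
1. `raise UnicodeError(...)` raises UnicodeError.
2. `except UnicodeDecodeError` does not match (UnicodeError is not a subclass of UnicodeDecodeError); skipped.
3. `except ValueError` matches (UnicodeError is a subclass of ValueError) → out = 31.
4. `except Exception` is not reached.
Result: 31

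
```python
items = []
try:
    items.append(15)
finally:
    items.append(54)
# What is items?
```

Step-by-step execution trace:
1. try: `items.append(15)` → items = [15].
2. The try body completes without raising.
3. finally always runs: `items.append(54)` → items = [15, 54].
Result: [15, 54]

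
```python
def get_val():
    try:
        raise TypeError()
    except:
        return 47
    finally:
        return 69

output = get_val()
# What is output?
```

Step-by-step execution trace:
1. `get_val()` enters try: `raise TypeError()` raises TypeError.
2. bare `except` matches → `return 47` sets pending return value 47.
3. Before returning, `finally: return 69` runs and overrides the pending return.
4. get_val() returns 69 → output = 69.
Result: 69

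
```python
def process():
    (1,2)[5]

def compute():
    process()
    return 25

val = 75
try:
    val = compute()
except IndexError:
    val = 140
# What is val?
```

Step-by-step execution trace:
1. val starts at 75.
2. try: `compute()` calls `process()`.
3. `process()` evaluates `(1,2)[5]`, which raises IndexError; it propagates through compute (uncaught).
4. `return 25` in compute is not reached; the assignment to val does not complete.
5. `except IndexError` matches → val = 140.
Result: 140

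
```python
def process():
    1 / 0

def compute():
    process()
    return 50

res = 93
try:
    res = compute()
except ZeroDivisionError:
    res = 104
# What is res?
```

Step-by-step execution trace:
1. res starts at 93.
2. try: `compute()` calls `process()`.
3. `process()` evaluates `1 / 0`, which raises ZeroDivisionError; it propagates through compute (uncaught).
4. `return 50` in compute is not reached; the assignment to res does not complete.
5. `except ZeroDivisionError` matches → res = 104.
Result: 104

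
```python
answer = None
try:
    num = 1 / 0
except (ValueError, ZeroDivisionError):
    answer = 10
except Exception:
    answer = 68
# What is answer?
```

Step-by-step execution trace:
1. `num = 1 / 0` raises ZeroDivisionError.
2. `except (ValueError, ZeroDivisionError)` matches (ZeroDivisionError is in the tuple) → answer = 10.
3. `except Exception` is not reached.
Result: 10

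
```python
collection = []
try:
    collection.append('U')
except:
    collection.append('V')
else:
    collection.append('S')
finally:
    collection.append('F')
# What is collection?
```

Step-by-step execution trace:
1. try: `collection.append('U')` → collection = ['U']. No exception raised.
2. `except` is skipped.
3. `else` runs: `collection.append('S')` → collection = ['U', 'S'].
4. `finally` always runs: `collection.append('F')` → collection = ['U', 'S', 'F'].
Result: ['U', 'S', 'F']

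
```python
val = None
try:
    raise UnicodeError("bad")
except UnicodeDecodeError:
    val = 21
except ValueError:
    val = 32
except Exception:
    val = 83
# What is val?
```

Step-by-step execution trace:
1. `raise UnicodeError(...)` raises UnicodeError.
2. `except UnicodeDecodeError` does not match (UnicodeError is not a subclass of UnicodeDecodeError); skipped.
3. `except ValueError` matches (UnicodeError is a subclass of ValueError) → val = 32.
4. `except Exception` is not reached.
Result: 32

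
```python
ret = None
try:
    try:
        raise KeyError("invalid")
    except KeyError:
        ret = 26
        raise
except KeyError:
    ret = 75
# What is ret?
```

Step-by-step execution trace:
1. Inner try: `raise KeyError("invalid")` raises KeyError.
2. Inner `except KeyError` matches → ret = 26.
3. bare `raise` re-raises the same KeyError.
4. Outer `except KeyError` matches → ret = 75.
Result: 75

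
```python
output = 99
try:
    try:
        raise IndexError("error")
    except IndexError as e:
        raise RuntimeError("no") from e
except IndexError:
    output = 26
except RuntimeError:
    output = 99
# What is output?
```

Step-by-step execution trace:
1. Inner try raises IndexError; inner `except IndexError as e` catches it.
2. `raise RuntimeError(...) from e` raises RuntimeError (IndexError is attached as __cause__, but only RuntimeError is active).
3. Outer `except IndexError` does not match RuntimeError; skipped.
4. Outer `except RuntimeError` matches → output = 99.
Result: 99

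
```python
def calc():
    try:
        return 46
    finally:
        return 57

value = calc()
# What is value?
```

Step-by-step execution trace:
1. `calc()` enters try: `return 46` sets pending return value 46.
2. Before returning, `finally: return 57` runs and overrides the pending return.
3. calc() returns 57 → value = 57.
Result: 57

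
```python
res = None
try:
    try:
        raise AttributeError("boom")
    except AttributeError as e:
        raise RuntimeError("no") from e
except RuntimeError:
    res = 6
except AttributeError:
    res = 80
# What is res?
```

Step-by-step execution trace:
1. Inner try raises AttributeError; inner `except AttributeError as e` catches it.
2. `raise RuntimeError(...) from e` raises RuntimeError (AttributeError is attached as __cause__, but only RuntimeError is active).
3. Outer `except RuntimeError` matches → res = 6.
4. `except AttributeError` is not reached.
Result: 6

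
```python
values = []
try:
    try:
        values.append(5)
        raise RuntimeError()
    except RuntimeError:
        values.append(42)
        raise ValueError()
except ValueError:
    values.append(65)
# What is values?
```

Step-by-step execution trace:
1. Inner try: `values.append(5)` → values = [5].
2. `raise RuntimeError()` raises RuntimeError.
3. Inner `except RuntimeError` matches → `values.append(42)` → values = [5, 42].
4. `raise ValueError()` raises ValueError; propagates to outer try.
5. Outer `except ValueError` matches → `values.append(65)` → values = [5, 42, 65].
Result: [5, 42, 65]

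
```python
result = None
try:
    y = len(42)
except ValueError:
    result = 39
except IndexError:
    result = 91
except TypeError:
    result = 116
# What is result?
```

Step-by-step execution trace:
1. `y = len(42)` raises TypeError.
2. `except ValueError` does not match TypeError; skipped.
3. `except IndexError` does not match TypeError; skipped.
4. `except TypeError` matches → result = 116.
Result: 116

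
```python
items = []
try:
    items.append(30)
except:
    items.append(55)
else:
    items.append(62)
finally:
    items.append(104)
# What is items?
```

Step-by-step execution trace:
1. try: `items.append(30)` → items = [30]. No exception raised.
2. `except` is skipped.
3. `else` runs: `items.append(62)` → items = [30, 62].
4. `finally` always runs: `items.append(104)` → items = [30, 62, 104].
Result: [30, 62, 104]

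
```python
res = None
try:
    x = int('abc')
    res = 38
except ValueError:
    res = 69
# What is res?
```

Step-by-step execution trace:
1. `x = int('abc')` raises ValueError.
2. `res = 38` is not reached.
3. `except ValueError` matches → res = 69.
Result: 69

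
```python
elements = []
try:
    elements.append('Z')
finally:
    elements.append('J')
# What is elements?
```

Step-by-step execution trace:
1. try: `elements.append('Z')` → elements = ['Z'].
2. The try body completes without raising.
3. finally always runs: `elements.append('J')` → elements = ['Z', 'J'].
Result: ['Z', 'J']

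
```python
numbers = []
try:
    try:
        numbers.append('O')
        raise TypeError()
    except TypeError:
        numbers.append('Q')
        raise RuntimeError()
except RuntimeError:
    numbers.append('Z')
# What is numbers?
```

Step-by-step execution trace:
1. Inner try: `numbers.append('O')` → numbers = ['O'].
2. `raise TypeError()` raises TypeError.
3. Inner `except TypeError` matches → `numbers.append('Q')` → numbers = ['O', 'Q'].
4. `raise RuntimeError()` raises RuntimeError; propagates to outer try.
5. Outer `except RuntimeError` matches → `numbers.append('Z')` → numbers = ['O', 'Q', 'Z'].
Result: ['O', 'Q', 'Z']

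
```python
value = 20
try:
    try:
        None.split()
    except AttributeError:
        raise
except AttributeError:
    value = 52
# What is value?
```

Step-by-step execution trace:
1. Inner try: `None.split()` raises AttributeError.
2. Inner `except AttributeError` matches; bare `raise` re-raises the same AttributeError.
3. Outer `except AttributeError` matches → value = 52.
Result: 52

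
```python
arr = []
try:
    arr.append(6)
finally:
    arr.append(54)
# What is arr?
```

Step-by-step execution trace:
1. try: `arr.append(6)` → arr = [6].
2. The try body completes without raising.
3. finally always runs: `arr.append(54)` → arr = [6, 54].
Result: [6, 54]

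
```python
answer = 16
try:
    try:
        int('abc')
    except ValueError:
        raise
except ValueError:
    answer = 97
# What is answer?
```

Step-by-step execution trace:
1. Inner try: `int('abc')` raises ValueError.
2. Inner `except ValueError` matches; bare `raise` re-raises the same ValueError.
3. Outer `except ValueError` matches → answer = 97.
Result: 97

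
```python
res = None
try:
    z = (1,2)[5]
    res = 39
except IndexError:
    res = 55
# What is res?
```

Step-by-step execution trace:
1. `z = (1,2)[5]` raises IndexError.
2. `res = 39` is not reached.
3. `except IndexError` matches → res = 55.
Result: 55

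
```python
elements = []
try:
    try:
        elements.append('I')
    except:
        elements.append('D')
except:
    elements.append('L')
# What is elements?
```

Step-by-step execution trace:
1. Inner try: `elements.append('I')` → elements = ['I']. No exception raised.
2. Inner `except` is skipped.
3. Inner try completes normally; outer `except` is skipped.
Result: ['I']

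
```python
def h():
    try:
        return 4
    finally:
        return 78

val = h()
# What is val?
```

Step-by-step execution trace:
1. `h()` enters try: `return 4` sets pending return value 4.
2. Before returning, `finally: return 78` runs and overrides the pending return.
3. h() returns 78 → val = 78.
Result: 78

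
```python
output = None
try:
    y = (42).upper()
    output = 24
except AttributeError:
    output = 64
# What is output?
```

Step-by-step execution trace:
1. `y = (42).upper()` raises AttributeError.
2. `output = 24` is not reached.
3. `except AttributeError` matches → output = 64.
Result: 64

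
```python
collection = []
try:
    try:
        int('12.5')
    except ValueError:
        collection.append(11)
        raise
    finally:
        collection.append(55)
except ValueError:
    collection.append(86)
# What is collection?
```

Step-by-step execution trace:
1. Inner try: `int('12.5')` raises ValueError.
2. Inner `except ValueError` matches → `collection.append(11)` → collection = [11].
3. bare `raise` re-raises ValueError.
4. Inner `finally` runs during unwinding: `collection.append(55)` → collection = [11, 55].
5. Outer `except ValueError` matches → `collection.append(86)` → collection = [11, 55, 86].
Result: [11, 55, 86]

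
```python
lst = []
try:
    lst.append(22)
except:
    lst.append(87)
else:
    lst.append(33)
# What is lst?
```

Step-by-step execution trace:
1. try: `lst.append(22)` → lst = [22]. No exception raised.
2. `except` is skipped.
3. `else` runs (try completed without exception): `lst.append(33)` → lst = [22, 33].
Result: [22, 33]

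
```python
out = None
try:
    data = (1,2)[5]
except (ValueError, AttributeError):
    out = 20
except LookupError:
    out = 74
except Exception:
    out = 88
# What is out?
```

Step-by-step execution trace:
1. `data = (1,2)[5]` raises IndexError.
2. `except (ValueError, AttributeError)` does not match IndexError; skipped.
3. `except LookupError` matches (IndexError is a subclass of LookupError) → out = 74.
4. `except Exception` is not reached.
Result: 74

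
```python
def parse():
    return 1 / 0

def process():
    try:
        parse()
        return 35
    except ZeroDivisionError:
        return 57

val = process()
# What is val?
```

Step-by-step execution trace:
1. `process()` calls `parse()`.
2. `parse()` evaluates `1 / 0`, which raises ZeroDivisionError; it propagates to the caller.
3. `return 35` is not reached.
4. `except ZeroDivisionError` in process matches → returns 57.
5. val = 57.
Result: 57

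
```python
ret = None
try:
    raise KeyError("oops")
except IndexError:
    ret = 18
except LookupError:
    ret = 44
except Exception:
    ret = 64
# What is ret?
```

Step-by-step execution trace:
1. `raise KeyError(...)` raises KeyError.
2. `except IndexError` does not match (KeyError is not a subclass of IndexError); skipped.
3. `except LookupError` matches (KeyError is a subclass of LookupError) → ret = 44.
4. `except Exception` is not reached.
Result: 44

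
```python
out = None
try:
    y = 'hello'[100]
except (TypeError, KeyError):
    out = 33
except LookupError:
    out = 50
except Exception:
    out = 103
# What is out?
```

Step-by-step execution trace:
1. `y = 'hello'[100]` raises IndexError.
2. `except (TypeError, KeyError)` does not match IndexError; skipped.
3. `except LookupError` matches (IndexError is a subclass of LookupError) → out = 50.
4. `except Exception` is not reached.
Result: 50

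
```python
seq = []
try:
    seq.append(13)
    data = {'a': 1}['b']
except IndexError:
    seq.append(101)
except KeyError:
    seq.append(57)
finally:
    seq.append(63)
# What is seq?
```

Step-by-step execution trace:
1. try: `seq.append(13)` → seq = [13].
2. `data = {'a': 1}['b']` raises KeyError.
3. `except IndexError` does not match KeyError; skipped.
4. `except KeyError` matches → `seq.append(57)` → seq = [13, 57].
5. finally always runs: `seq.append(63)` → seq = [13, 57, 63].
Result: [13, 57, 63]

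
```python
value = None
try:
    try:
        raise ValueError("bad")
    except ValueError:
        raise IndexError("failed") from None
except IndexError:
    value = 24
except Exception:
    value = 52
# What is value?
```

Step-by-step execution trace:
1. Inner try raises ValueError; inner `except ValueError` catches it.
2. `raise IndexError(...) from None` raises IndexError (from None suppresses __context__, but the active exception is still IndexError).
3. Outer `except IndexError` matches → value = 24.
4. `except Exception` is not reached.
Result: 24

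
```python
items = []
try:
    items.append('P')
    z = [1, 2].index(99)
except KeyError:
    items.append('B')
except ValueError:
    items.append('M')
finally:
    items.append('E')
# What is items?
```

Step-by-step execution trace:
1. try: `items.append('P')` → items = ['P'].
2. `z = [1, 2].index(99)` raises ValueError.
3. `except KeyError` does not match ValueError; skipped.
4. `except ValueError` matches → `items.append('M')` → items = ['P', 'M'].
5. finally always runs: `items.append('E')` → items = ['P', 'M', 'E'].
Result: ['P', 'M', 'E']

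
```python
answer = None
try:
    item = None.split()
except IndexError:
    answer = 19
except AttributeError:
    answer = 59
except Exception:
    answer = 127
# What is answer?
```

Step-by-step execution trace:
1. `item = None.split()` raises AttributeError.
2. `except IndexError` does not match AttributeError; skipped.
3. `except AttributeError` matches → answer = 59.
4. Remaining except clauses are skipped.
Result: 59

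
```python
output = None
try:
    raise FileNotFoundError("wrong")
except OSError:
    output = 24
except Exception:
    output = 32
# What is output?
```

Step-by-step execution trace:
1. `raise FileNotFoundError(...)` raises FileNotFoundError.
2. `except OSError` matches (FileNotFoundError is a subclass of OSError) → output = 24.
3. `except Exception` is not reached.
Result: 24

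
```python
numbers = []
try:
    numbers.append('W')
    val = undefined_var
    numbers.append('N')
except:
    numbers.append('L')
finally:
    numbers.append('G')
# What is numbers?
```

Step-by-step execution trace:
1. try: `numbers.append('W')` → numbers = ['W'].
2. `val = undefined_var` raises NameError; `numbers.append('N')` is not reached.
3. bare `except` matches → `numbers.append('L')` → numbers = ['W', 'L'].
4. finally always runs: `numbers.append('G')` → numbers = ['W', 'L', 'G'].
Result: ['W', 'L', 'G']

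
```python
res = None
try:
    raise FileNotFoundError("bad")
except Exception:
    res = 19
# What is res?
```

Step-by-step execution trace:
1. `raise FileNotFoundError(...)` raises FileNotFoundError.
2. `except Exception` matches (FileNotFoundError is a subclass of Exception) → res = 19.
Result: 19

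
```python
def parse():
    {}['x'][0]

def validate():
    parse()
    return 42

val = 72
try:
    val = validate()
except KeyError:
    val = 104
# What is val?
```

Step-by-step execution trace:
1. val starts at 72.
2. try: `validate()` calls `parse()`.
3. `parse()` evaluates `{}['x'][0]`, which raises KeyError; it propagates through validate (uncaught).
4. `return 42` in validate is not reached; the assignment to val does not complete.
5. `except KeyError` matches → val = 104.
Result: 104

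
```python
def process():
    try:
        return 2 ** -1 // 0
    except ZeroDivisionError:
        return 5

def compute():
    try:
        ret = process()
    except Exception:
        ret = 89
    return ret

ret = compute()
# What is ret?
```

Step-by-step execution trace:
1. `compute()` calls `process()`.
2. In process: `2 ** -1 // 0` raises ZeroDivisionError; `except ZeroDivisionError` catches it → returns 5.
3. In compute: `ret = process()` → ret = 5. No exception reaches compute.
4. `except Exception` is skipped; compute returns 5.
5. ret = 5.
Result: 5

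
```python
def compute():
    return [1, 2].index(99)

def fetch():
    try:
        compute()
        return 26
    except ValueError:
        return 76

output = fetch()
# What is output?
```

Step-by-step execution trace:
1. `fetch()` calls `compute()`.
2. `compute()` evaluates `[1, 2].index(99)`, which raises ValueError; it propagates to the caller.
3. `return 26` is not reached.
4. `except ValueError` in fetch matches → returns 76.
5. output = 76.
Result: 76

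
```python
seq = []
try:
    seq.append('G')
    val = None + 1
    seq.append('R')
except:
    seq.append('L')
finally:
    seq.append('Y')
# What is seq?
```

Step-by-step execution trace:
1. try: `seq.append('G')` → seq = ['G'].
2. `val = None + 1` raises TypeError; `seq.append('R')` is not reached.
3. bare `except` matches → `seq.append('L')` → seq = ['G', 'L'].
4. finally always runs: `seq.append('Y')` → seq = ['G', 'L', 'Y'].
Result: ['G', 'L', 'Y']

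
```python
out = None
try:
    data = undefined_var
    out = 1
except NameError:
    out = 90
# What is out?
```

Step-by-step execution trace:
1. `data = undefined_var` raises NameError.
2. `out = 1` is not reached.
3. `except NameError` matches → out = 90.
Result: 90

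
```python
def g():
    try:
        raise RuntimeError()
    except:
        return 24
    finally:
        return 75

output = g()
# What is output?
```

Step-by-step execution trace:
1. `g()` enters try: `raise RuntimeError()` raises RuntimeError.
2. bare `except` matches → `return 24` sets pending return value 24.
3. Before returning, `finally: return 75` runs and overrides the pending return.
4. g() returns 75 → output = 75.
Result: 75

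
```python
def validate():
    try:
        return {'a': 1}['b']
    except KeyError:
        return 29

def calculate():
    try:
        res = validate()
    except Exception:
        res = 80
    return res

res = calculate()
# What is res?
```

Step-by-step execution trace:
1. `calculate()` calls `validate()`.
2. In validate: `{'a': 1}['b']` raises KeyError; `except KeyError` catches it → returns 29.
3. In calculate: `res = validate()` → res = 29. No exception reaches calculate.
4. `except Exception` is skipped; calculate returns 29.
5. res = 29.
Result: 29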